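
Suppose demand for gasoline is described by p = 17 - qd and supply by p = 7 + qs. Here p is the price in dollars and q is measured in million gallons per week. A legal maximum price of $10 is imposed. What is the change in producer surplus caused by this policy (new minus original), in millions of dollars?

-8

Rearranging demand gives qd = 17 - p; rearranging supply gives qs = p - 7. Equilibrium: 17 - p = p - 7, so 24 = 2p and p* = 12, q* = 5.
Because the ceiling (10) lies below the market-clearing price, it is binding.
At p = 10: qd = 17 - 10 = 7 and qs = 10 - 7 = 3.
Producer surplus without the control is ½ · (12 - 7) · 5 = 12.5.
With the ceiling, producers sell 3 units at 10, so PS = ½ · (10 - 7) · 3 = 4.5.
Change in producer surplus = 4.5 - 12.5 = -8.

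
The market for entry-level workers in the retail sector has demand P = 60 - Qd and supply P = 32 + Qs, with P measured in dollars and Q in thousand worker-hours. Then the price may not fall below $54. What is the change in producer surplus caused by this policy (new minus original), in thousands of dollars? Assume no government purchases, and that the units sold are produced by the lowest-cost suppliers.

16

Rearranging demand gives Qd = 60 - P; rearranging supply gives Qs = P - 32. Setting quantity demanded equal to quantity supplied, 60 - P = P - 32, gives P* = 46 and Q* = 14.
Since 54 > 46, the floor is binding.
At P = 54: Qd = 60 - 54 = 6 and Qs = 54 - 32 = 22.
Producer surplus without the control is ½ · (46 - 32) · 14 = 98.
With the floor, 6 units are sold at 54. The supply price at Q = 6 is 38, so PS = ½ · [(54 - 32) + (54 - 38)] · 6 = 114.
Change in producer surplus = 114 - 98 = 16.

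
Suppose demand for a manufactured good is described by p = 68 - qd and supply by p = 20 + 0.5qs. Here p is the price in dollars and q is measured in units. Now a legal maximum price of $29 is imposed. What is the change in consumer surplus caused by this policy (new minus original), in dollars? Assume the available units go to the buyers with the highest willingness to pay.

Rearranging demand gives qd = 68 - p; rearranging supply gives qs = 2p - 40. In a free market, 68 - p = 2p - 40 gives the equilibrium p* = 36, q* = 32.
The ceiling of 29 is below the equilibrium price 36, so it binds.
At p = 29: qd = 68 - 29 = 39 and qs = 2·29 - 40 = 18.
Consumer surplus without the control is ½ · (68 - 36) · 32 = 512.
With the ceiling, 18 units are sold at 29 (assume they go to the highest-value buyers). The demand price at q = 18 is 50, so CS = ½ · [(68 - 29) + (50 - 29)] · 18 = 540.
Change in consumer surplus = 540 - 512 = 28.

28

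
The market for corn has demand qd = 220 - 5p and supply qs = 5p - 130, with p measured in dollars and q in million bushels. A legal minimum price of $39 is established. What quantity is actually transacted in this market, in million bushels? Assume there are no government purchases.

25

In a free market, 220 - 5p = 5p - 130 gives the equilibrium p* = 35, q* = 45.
Since 39 > 35, the floor is binding.
At p = 39: qd = 220 - 5·39 = 25 and qs = 5·39 - 130 = 65.
The quantity actually transacted is the short side, demand: 25.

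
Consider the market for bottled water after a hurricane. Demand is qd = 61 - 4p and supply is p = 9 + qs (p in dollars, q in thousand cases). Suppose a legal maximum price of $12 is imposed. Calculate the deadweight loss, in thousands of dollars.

Rearranging supply gives qs = p - 9. Setting quantity demanded equal to quantity supplied, 61 - 4p = p - 9, gives p* = 14 and q* = 5.
The ceiling of 12 is below the equilibrium price 14, so it binds.
At p = 12: qd = 61 - 4·12 = 13 and qs = 12 - 9 = 3.
Quantity traded falls to 3. At q = 3 the demand price is (61 - 3)/4 = 14.5 and the supply price is 9 + 3 = 12.
Deadweight loss = ½ · (14.5 - 12) · (5 - 3) = ½ · 2.5 · 2 = 2.5.

2.5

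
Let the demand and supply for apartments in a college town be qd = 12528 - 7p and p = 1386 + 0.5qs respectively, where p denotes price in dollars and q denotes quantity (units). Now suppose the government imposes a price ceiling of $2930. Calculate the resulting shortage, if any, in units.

Rearranging supply gives qs = 2p - 2772. Without the control the market clears where 12528 - 7p = 2p - 2772, i.e. p* = 1700 and q* = 628.
The ceiling of 2930 is above the equilibrium price 1700, so it is not binding; the market clears at p* = 1700, q* = 628.
Since the control does not bind, there is no shortage.

0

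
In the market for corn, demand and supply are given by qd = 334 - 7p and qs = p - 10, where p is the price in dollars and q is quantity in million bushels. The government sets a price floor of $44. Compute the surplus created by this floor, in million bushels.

8

Equilibrium: 334 - 7p = p - 10, so 344 = 8p and p* = 43, q* = 33.
Since 44 > 43, the floor is binding.
At p = 44: qd = 334 - 7·44 = 26 and qs = 44 - 10 = 34.
Surplus = qs - qd = 34 - 26 = 8.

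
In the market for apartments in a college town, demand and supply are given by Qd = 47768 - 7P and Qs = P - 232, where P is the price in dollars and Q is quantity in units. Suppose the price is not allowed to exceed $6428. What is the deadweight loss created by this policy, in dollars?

Without the control the market clears where 47768 - 7P = P - 232, i.e. P* = 6000 and Q* = 5768.
Since 6428 is above P* = 6000, the ceiling does not bind and the free-market outcome prevails.
Since the control does not bind, no trades are prevented and deadweight loss is zero.

0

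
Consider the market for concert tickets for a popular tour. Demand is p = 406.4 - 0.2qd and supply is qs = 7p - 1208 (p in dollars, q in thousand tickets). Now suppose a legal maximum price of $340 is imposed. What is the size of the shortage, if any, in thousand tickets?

0

Rearranging demand gives qd = 2032 - 5p. In a free market, 2032 - 5p = 7p - 1208 gives the equilibrium p* = 270, q* = 682.
The ceiling of 340 is above the equilibrium price 270, so it is not binding; the market clears at p* = 270, q* = 682.
Since the control does not bind, there is no shortage.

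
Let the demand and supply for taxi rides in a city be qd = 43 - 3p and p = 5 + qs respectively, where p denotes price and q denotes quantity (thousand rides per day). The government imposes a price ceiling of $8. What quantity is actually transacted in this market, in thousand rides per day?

3

Rearranging supply gives qs = p - 5. In a free market, 43 - 3p = p - 5 gives the equilibrium p* = 12, q* = 7.
The ceiling of 8 is below the equilibrium price 12, so it binds.
At p = 8: qd = 43 - 3·8 = 19 and qs = 8 - 5 = 3.
The quantity actually transacted is the short side, supply: 3.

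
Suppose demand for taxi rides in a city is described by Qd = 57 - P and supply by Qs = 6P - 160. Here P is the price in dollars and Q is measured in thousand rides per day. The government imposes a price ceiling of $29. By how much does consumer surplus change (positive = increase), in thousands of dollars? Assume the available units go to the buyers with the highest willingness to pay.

Without the control the market clears where 57 - P = 6P - 160, i.e. P* = 31 and Q* = 26.
The ceiling of 29 is below the equilibrium price 31, so it binds.
At P = 29: Qd = 57 - 29 = 28 and Qs = 6·29 - 160 = 14.
Consumer surplus without the control is ½ · (57 - 31) · 26 = 338.
With the ceiling, 14 units are sold at 29 (assume they go to the highest-value buyers). The demand price at Q = 14 is 43, so CS = ½ · [(57 - 29) + (43 - 29)] · 14 = 294.
Change in consumer surplus = 294 - 338 = -44.

-44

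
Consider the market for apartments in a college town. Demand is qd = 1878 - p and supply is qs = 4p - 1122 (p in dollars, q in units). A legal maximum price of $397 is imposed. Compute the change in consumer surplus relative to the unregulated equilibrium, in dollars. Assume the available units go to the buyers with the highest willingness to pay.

In a free market, 1878 - p = 4p - 1122 gives the equilibrium p* = 600, q* = 1278.
Since 397 < 600, the ceiling is binding.
At p = 397: qd = 1878 - 397 = 1481 and qs = 4·397 - 1122 = 466.
Consumer surplus without the control is ½ · (1878 - 600) · 1278 = 816642.
With the ceiling, 466 units are sold at 397 (assume they go to the highest-value buyers). The demand price at q = 466 is 1412, so CS = ½ · [(1878 - 397) + (1412 - 397)] · 466 = 581568.
Change in consumer surplus = 581568 - 816642 = -235074.

-235074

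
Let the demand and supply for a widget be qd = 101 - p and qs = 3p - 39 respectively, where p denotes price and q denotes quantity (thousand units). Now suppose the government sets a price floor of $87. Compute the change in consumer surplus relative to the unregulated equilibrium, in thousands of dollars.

Equilibrium: 101 - p = 3p - 39, so 140 = 4p and p* = 35, q* = 66.
Because the floor (87) lies above the market-clearing price, it is binding.
At p = 87: qd = 101 - 87 = 14 and qs = 3·87 - 39 = 222.
Consumer surplus without the control is ½ · (101 - 35) · 66 = 2178.
With the floor, consumers buy 14 units at 87, so CS = ½ · (101 - 87) · 14 = 98.
Change in consumer surplus = 98 - 2178 = -2080.

-2080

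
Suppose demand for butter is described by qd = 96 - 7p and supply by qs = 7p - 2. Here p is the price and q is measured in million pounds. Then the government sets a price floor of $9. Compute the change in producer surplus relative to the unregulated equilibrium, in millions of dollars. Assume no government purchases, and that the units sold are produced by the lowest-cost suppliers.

52

Without the control the market clears where 96 - 7p = 7p - 2, i.e. p* = 7 and q* = 47.
Since 9 > 7, the floor is binding.
At p = 9: qd = 96 - 7·9 = 33 and qs = 7·9 - 2 = 61.
Producer surplus without the control is ½ · (7 - 2/7) · 47 = 2209/14.
With the floor, 33 units are sold at 9. The supply price at q = 33 is 5, so PS = ½ · [(9 - 2/7) + (9 - 5)] · 33 = 2937/14.
Change in producer surplus = 2937/14 - 2209/14 = 52.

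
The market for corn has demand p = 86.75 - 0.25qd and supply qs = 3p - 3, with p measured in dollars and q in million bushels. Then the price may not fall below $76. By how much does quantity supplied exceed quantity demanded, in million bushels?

Rearranging demand gives qd = 347 - 4p. Equilibrium: 347 - 4p = 3p - 3, so 350 = 7p and p* = 50, q* = 147.
Because the floor (76) lies above the market-clearing price, it is binding.
At p = 76: qd = 347 - 4·76 = 43 and qs = 3·76 - 3 = 225.
Surplus = qs - qd = 225 - 43 = 182.

182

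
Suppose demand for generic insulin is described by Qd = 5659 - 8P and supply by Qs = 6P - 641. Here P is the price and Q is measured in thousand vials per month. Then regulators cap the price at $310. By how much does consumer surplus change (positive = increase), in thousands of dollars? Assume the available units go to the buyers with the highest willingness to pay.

126560

In a free market, 5659 - 8P = 6P - 641 gives the equilibrium P* = 450, Q* = 2059.
Since 310 < 450, the ceiling is binding.
At P = 310: Qd = 5659 - 8·310 = 3179 and Qs = 6·310 - 641 = 1219.
Consumer surplus without the control is ½ · (707.375 - 450) · 2059 = 264967.5625.
With the ceiling, 1219 units are sold at 310 (assume they go to the highest-value buyers). The demand price at Q = 1219 is 555, so CS = ½ · [(707.375 - 310) + (555 - 310)] · 1219 = 391527.5625.
Change in consumer surplus = 391527.5625 - 264967.5625 = 126560.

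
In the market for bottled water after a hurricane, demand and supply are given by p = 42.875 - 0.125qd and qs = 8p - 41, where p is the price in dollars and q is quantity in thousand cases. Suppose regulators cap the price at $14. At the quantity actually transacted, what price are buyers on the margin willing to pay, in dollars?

34

Rearranging demand gives qd = 343 - 8p. Equilibrium: 343 - 8p = 8p - 41, so 384 = 16p and p* = 24, q* = 151.
The ceiling of 14 is below the equilibrium price 24, so it binds.
At p = 14: qd = 343 - 8·14 = 231 and qs = 8·14 - 41 = 71.
Only 71 units reach the market. On the demand curve, the marginal buyer's willingness to pay at q = 71 is (343 - 71)/8 = 34.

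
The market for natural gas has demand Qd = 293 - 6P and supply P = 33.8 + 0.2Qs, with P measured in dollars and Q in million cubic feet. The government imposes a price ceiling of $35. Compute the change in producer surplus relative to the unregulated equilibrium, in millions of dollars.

Rearranging supply gives Qs = 5P - 169. In a free market, 293 - 6P = 5P - 169 gives the equilibrium P* = 42, Q* = 41.
Because the ceiling (35) lies below the market-clearing price, it is binding.
At P = 35: Qd = 293 - 6·35 = 83 and Qs = 5·35 - 169 = 6.
Producer surplus without the control is ½ · (42 - 33.8) · 41 = 168.1.
With the ceiling, producers sell 6 units at 35, so PS = ½ · (35 - 33.8) · 6 = 3.6.
Change in producer surplus = 3.6 - 168.1 = -164.5.

-164.5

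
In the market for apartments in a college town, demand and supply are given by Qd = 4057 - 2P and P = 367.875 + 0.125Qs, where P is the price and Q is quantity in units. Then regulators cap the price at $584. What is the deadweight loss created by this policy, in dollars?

269120

Rearranging supply gives Qs = 8P - 2943. In a free market, 4057 - 2P = 8P - 2943 gives the equilibrium P* = 700, Q* = 2657.
Since 584 < 700, the ceiling is binding.
At P = 584: Qd = 4057 - 2·584 = 2889 and Qs = 8·584 - 2943 = 1729.
Quantity traded falls to 1729. At Q = 1729 the demand price is (4057 - 1729)/2 = 1164 and the supply price is (2943 + 1729)/8 = 584.
Deadweight loss = ½ · (1164 - 584) · (2657 - 1729) = ½ · 580 · 928 = 269120.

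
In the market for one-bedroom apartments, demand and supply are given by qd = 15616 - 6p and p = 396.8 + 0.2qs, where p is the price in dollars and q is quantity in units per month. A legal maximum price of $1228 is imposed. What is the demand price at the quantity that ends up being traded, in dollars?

1910

Rearranging supply gives qs = 5p - 1984. Equilibrium: 15616 - 6p = 5p - 1984, so 17600 = 11p and p* = 1600, q* = 6016.
The ceiling of 1228 is below the equilibrium price 1600, so it binds.
At p = 1228: qd = 15616 - 6·1228 = 8248 and qs = 5·1228 - 1984 = 4156.
Only 4156 units reach the market. On the demand curve, the marginal buyer's willingness to pay at q = 4156 is (15616 - 4156)/6 = 1910.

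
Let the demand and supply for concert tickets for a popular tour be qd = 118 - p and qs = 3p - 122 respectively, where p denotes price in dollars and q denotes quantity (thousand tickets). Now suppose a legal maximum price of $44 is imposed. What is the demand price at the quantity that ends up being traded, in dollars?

108

Setting quantity demanded equal to quantity supplied, 118 - p = 3p - 122, gives p* = 60 and q* = 58.
The ceiling of 44 is below the equilibrium price 60, so it binds.
At p = 44: qd = 118 - 44 = 74 and qs = 3·44 - 122 = 10.
Only 10 units reach the market. On the demand curve, the marginal buyer's willingness to pay at q = 10 is (118 - 10) = 108.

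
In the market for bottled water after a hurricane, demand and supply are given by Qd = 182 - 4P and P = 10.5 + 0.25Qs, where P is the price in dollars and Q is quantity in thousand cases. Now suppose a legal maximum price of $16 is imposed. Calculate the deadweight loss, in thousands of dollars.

576

Rearranging supply gives Qs = 4P - 42. Setting quantity demanded equal to quantity supplied, 182 - 4P = 4P - 42, gives P* = 28 and Q* = 70.
Since 16 < 28, the ceiling is binding.
At P = 16: Qd = 182 - 4·16 = 118 and Qs = 4·16 - 42 = 22.
Quantity traded falls to 22. At Q = 22 the demand price is (182 - 22)/4 = 40 and the supply price is (42 + 22)/4 = 16.
Deadweight loss = ½ · (40 - 16) · (70 - 22) = ½ · 24 · 48 = 576.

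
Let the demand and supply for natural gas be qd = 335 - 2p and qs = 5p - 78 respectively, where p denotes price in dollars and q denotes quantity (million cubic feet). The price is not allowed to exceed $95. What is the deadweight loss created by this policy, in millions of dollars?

Without the control the market clears where 335 - 2p = 5p - 78, i.e. p* = 59 and q* = 217.
The ceiling of 95 is above the equilibrium price 59, so it is not binding; the market clears at p* = 59, q* = 217.
Since the control does not bind, no trades are prevented and deadweight loss is zero.

0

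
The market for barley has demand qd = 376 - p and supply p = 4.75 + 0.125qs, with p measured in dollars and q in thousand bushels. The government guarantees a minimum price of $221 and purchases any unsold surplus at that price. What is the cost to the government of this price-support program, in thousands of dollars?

Rearranging supply gives qs = 8p - 38. Without the control the market clears where 376 - p = 8p - 38, i.e. p* = 46 and q* = 330.
The floor of 221 is above the equilibrium price 46, so it binds.
At p = 221: qd = 376 - 221 = 155 and qs = 8·221 - 38 = 1730.
Surplus = qs - qd = 1575.
Government expenditure = surplus × support price = 1575 × 221 = 348075.

348075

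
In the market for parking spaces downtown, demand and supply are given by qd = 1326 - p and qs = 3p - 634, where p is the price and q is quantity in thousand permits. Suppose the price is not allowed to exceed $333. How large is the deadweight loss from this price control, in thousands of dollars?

147894

In a free market, 1326 - p = 3p - 634 gives the equilibrium p* = 490, q* = 836.
Since 333 < 490, the ceiling is binding.
At p = 333: qd = 1326 - 333 = 993 and qs = 3·333 - 634 = 365.
Quantity traded falls to 365. At q = 365 the demand price is 1326 - 365 = 961 and the supply price is (634 + 365)/3 = 333.
Deadweight loss = ½ · (961 - 333) · (836 - 365) = ½ · 628 · 471 = 147894.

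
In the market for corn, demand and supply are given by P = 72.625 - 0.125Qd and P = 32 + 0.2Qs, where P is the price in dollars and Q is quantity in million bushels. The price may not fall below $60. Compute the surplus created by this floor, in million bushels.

Rearranging demand gives Qd = 581 - 8P; rearranging supply gives Qs = 5P - 160. Setting quantity demanded equal to quantity supplied, 581 - 8P = 5P - 160, gives P* = 57 and Q* = 125.
Since 60 > 57, the floor is binding.
At P = 60: Qd = 581 - 8·60 = 101 and Qs = 5·60 - 160 = 140.
Surplus = Qs - Qd = 140 - 101 = 39.

39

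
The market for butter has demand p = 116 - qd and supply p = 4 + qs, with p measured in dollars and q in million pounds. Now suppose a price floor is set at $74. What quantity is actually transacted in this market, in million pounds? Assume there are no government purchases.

Rearranging demand gives qd = 116 - p; rearranging supply gives qs = p - 4. In a free market, 116 - p = p - 4 gives the equilibrium p* = 60, q* = 56.
Because the floor (74) lies above the market-clearing price, it is binding.
At p = 74: qd = 116 - 74 = 42 and qs = 74 - 4 = 70.
The quantity actually transacted is the short side, demand: 42.

42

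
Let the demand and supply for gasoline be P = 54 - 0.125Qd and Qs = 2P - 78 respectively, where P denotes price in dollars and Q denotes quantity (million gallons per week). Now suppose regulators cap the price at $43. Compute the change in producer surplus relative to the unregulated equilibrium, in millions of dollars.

-128

Rearranging demand gives Qd = 432 - 8P. In a free market, 432 - 8P = 2P - 78 gives the equilibrium P* = 51, Q* = 24.
Because the ceiling (43) lies below the market-clearing price, it is binding.
At P = 43: Qd = 432 - 8·43 = 88 and Qs = 2·43 - 78 = 8.
Producer surplus without the control is ½ · (51 - 39) · 24 = 144.
With the ceiling, producers sell 8 units at 43, so PS = ½ · (43 - 39) · 8 = 16.
Change in producer surplus = 16 - 144 = -128.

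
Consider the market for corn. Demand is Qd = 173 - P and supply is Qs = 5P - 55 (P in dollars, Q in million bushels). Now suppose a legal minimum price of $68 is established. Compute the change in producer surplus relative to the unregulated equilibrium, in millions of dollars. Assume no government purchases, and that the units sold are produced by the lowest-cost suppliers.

Without the control the market clears where 173 - P = 5P - 55, i.e. P* = 38 and Q* = 135.
Because the floor (68) lies above the market-clearing price, it is binding.
At P = 68: Qd = 173 - 68 = 105 and Qs = 5·68 - 55 = 285.
Producer surplus without the control is ½ · (38 - 11) · 135 = 1822.5.
With the floor, 105 units are sold at 68. The supply price at Q = 105 is 32, so PS = ½ · [(68 - 11) + (68 - 32)] · 105 = 4882.5.
Change in producer surplus = 4882.5 - 1822.5 = 3060.

3060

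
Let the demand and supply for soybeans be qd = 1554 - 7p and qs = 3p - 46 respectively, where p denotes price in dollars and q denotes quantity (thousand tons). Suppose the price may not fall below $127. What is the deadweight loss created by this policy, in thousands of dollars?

Setting quantity demanded equal to quantity supplied, 1554 - 7p = 3p - 46, gives p* = 160 and q* = 434.
Since 127 is below p* = 160, the floor does not bind and the free-market outcome prevails.
Since the control does not bind, no trades are prevented and deadweight loss is zero.

0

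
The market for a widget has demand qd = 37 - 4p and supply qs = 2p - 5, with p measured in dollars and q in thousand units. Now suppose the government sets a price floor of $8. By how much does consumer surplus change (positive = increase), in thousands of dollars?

Equilibrium: 37 - 4p = 2p - 5, so 42 = 6p and p* = 7, q* = 9.
The floor of 8 is above the equilibrium price 7, so it binds.
At p = 8: qd = 37 - 4·8 = 5 and qs = 2·8 - 5 = 11.
Consumer surplus without the control is ½ · (9.25 - 7) · 9 = 10.125.
With the floor, consumers buy 5 units at 8, so CS = ½ · (9.25 - 8) · 5 = 3.125.
Change in consumer surplus = 3.125 - 10.125 = -7.

-7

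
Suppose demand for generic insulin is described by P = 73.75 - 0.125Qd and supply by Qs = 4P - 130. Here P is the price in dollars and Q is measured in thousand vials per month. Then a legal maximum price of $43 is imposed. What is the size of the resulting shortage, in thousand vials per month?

204

Rearranging demand gives Qd = 590 - 8P. Without the control the market clears where 590 - 8P = 4P - 130, i.e. P* = 60 and Q* = 110.
Since 43 < 60, the ceiling is binding.
At P = 43: Qd = 590 - 8·43 = 246 and Qs = 4·43 - 130 = 42.
Shortage = Qd - Qs = 246 - 42 = 204.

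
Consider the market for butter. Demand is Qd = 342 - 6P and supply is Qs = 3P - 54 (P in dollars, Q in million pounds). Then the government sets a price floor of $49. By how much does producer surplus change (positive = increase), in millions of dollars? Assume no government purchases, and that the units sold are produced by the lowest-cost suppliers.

90

Equilibrium: 342 - 6P = 3P - 54, so 396 = 9P and P* = 44, Q* = 78.
Because the floor (49) lies above the market-clearing price, it is binding.
At P = 49: Qd = 342 - 6·49 = 48 and Qs = 3·49 - 54 = 93.
Producer surplus without the control is ½ · (44 - 18) · 78 = 1014.
With the floor, 48 units are sold at 49. The supply price at Q = 48 is 34, so PS = ½ · [(49 - 18) + (49 - 34)] · 48 = 1104.
Change in producer surplus = 1104 - 1014 = 90.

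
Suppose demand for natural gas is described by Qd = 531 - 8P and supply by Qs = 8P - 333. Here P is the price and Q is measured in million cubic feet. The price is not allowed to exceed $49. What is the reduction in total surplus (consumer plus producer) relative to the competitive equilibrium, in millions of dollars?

Setting quantity demanded equal to quantity supplied, 531 - 8P = 8P - 333, gives P* = 54 and Q* = 99.
Since 49 < 54, the ceiling is binding.
At P = 49: Qd = 531 - 8·49 = 139 and Qs = 8·49 - 333 = 59.
Quantity traded falls to 59. At Q = 59 the demand price is (531 - 59)/8 = 59 and the supply price is (333 + 59)/8 = 49.
Deadweight loss = ½ · (59 - 49) · (99 - 59) = ½ · 10 · 40 = 200.

200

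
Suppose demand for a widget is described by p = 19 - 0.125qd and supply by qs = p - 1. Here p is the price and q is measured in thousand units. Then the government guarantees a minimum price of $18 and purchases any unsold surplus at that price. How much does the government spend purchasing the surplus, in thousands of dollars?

Rearranging demand gives qd = 152 - 8p. Without the control the market clears where 152 - 8p = p - 1, i.e. p* = 17 and q* = 16.
The floor of 18 is above the equilibrium price 17, so it binds.
At p = 18: qd = 152 - 8·18 = 8 and qs = 18 - 1 = 17.
Surplus = qs - qd = 9.
Government expenditure = surplus × support price = 9 × 18 = 162.

162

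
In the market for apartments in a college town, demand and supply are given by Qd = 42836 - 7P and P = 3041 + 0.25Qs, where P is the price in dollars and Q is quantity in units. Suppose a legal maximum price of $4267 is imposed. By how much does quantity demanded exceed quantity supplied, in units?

8063

Rearranging supply gives Qs = 4P - 12164. Without the control the market clears where 42836 - 7P = 4P - 12164, i.e. P* = 5000 and Q* = 7836.
The ceiling of 4267 is below the equilibrium price 5000, so it binds.
At P = 4267: Qd = 42836 - 7·4267 = 12967 and Qs = 4·4267 - 12164 = 4904.
Shortage = Qd - Qs = 12967 - 4904 = 8063.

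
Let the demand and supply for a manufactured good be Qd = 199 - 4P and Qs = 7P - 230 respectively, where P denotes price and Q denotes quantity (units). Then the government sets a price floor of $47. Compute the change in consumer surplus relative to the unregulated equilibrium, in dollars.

-216

Equilibrium: 199 - 4P = 7P - 230, so 429 = 11P and P* = 39, Q* = 43.
The floor of 47 is above the equilibrium price 39, so it binds.
At P = 47: Qd = 199 - 4·47 = 11 and Qs = 7·47 - 230 = 99.
Consumer surplus without the control is ½ · (49.75 - 39) · 43 = 231.125.
With the floor, consumers buy 11 units at 47, so CS = ½ · (49.75 - 47) · 11 = 15.125.
Change in consumer surplus = 15.125 - 231.125 = -216.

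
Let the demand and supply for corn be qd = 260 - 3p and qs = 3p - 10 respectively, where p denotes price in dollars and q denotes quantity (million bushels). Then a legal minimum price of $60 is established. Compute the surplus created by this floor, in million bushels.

In a free market, 260 - 3p = 3p - 10 gives the equilibrium p* = 45, q* = 125.
The floor of 60 is above the equilibrium price 45, so it binds.
At p = 60: qd = 260 - 3·60 = 80 and qs = 3·60 - 10 = 170.
Surplus = qs - qd = 170 - 80 = 90.

90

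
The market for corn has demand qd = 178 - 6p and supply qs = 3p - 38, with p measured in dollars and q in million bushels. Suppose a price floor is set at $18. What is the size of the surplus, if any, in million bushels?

0

Setting quantity demanded equal to quantity supplied, 178 - 6p = 3p - 38, gives p* = 24 and q* = 34.
Since 18 is below p* = 24, the floor does not bind and the free-market outcome prevails.
Since the control does not bind, there is no surplus.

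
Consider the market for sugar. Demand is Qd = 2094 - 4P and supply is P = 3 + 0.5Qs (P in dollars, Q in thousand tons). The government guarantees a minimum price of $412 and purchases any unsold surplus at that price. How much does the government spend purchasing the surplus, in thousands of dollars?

153264

Rearranging supply gives Qs = 2P - 6. Without the control the market clears where 2094 - 4P = 2P - 6, i.e. P* = 350 and Q* = 694.
Since 412 > 350, the floor is binding.
At P = 412: Qd = 2094 - 4·412 = 446 and Qs = 2·412 - 6 = 818.
Surplus = Qs - Qd = 372.
Government expenditure = surplus × support price = 372 × 412 = 153264.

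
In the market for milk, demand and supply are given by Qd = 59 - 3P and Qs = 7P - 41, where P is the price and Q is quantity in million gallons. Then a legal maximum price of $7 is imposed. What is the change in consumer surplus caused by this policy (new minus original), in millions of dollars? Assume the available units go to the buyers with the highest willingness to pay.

-49.5

Equilibrium: 59 - 3P = 7P - 41, so 100 = 10P and P* = 10, Q* = 29.
The ceiling of 7 is below the equilibrium price 10, so it binds.
At P = 7: Qd = 59 - 3·7 = 38 and Qs = 7·7 - 41 = 8.
Consumer surplus without the control is ½ · (59/3 - 10) · 29 = 841/6.
With the ceiling, 8 units are sold at 7 (assume they go to the highest-value buyers). The demand price at Q = 8 is 17, so CS = ½ · [(59/3 - 7) + (17 - 7)] · 8 = 272/3.
Change in consumer surplus = 272/3 - 841/6 = -49.5.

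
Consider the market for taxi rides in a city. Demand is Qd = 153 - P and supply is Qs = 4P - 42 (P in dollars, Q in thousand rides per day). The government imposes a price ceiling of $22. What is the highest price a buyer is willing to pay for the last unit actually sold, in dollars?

Setting quantity demanded equal to quantity supplied, 153 - P = 4P - 42, gives P* = 39 and Q* = 114.
The ceiling of 22 is below the equilibrium price 39, so it binds.
At P = 22: Qd = 153 - 22 = 131 and Qs = 4·22 - 42 = 46.
Only 46 units reach the market. On the demand curve, the marginal buyer's willingness to pay at Q = 46 is (153 - 46) = 107.

107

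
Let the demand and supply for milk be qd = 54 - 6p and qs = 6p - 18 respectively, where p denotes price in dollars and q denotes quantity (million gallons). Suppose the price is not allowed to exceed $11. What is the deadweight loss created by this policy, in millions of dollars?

0

Setting quantity demanded equal to quantity supplied, 54 - 6p = 6p - 18, gives p* = 6 and q* = 18.
Since 11 is above p* = 6, the ceiling does not bind and the free-market outcome prevails.
Since the control does not bind, no trades are prevented and deadweight loss is zero.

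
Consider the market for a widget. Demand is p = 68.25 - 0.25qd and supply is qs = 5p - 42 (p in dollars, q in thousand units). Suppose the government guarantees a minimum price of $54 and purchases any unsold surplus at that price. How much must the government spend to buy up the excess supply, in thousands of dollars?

Rearranging demand gives qd = 273 - 4p. Without the control the market clears where 273 - 4p = 5p - 42, i.e. p* = 35 and q* = 133.
Since 54 > 35, the floor is binding.
At p = 54: qd = 273 - 4·54 = 57 and qs = 5·54 - 42 = 228.
Surplus = qs - qd = 171.
Government expenditure = surplus × support price = 171 × 54 = 9234.

9234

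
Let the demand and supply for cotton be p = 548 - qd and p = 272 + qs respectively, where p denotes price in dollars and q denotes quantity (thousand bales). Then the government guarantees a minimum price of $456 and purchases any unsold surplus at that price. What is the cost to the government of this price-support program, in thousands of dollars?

41952

Rearranging demand gives qd = 548 - p; rearranging supply gives qs = p - 272. In a free market, 548 - p = p - 272 gives the equilibrium p* = 410, q* = 138.
The floor of 456 is above the equilibrium price 410, so it binds.
At p = 456: qd = 548 - 456 = 92 and qs = 456 - 272 = 184.
Surplus = qs - qd = 92.
Government expenditure = surplus × support price = 92 × 456 = 41952.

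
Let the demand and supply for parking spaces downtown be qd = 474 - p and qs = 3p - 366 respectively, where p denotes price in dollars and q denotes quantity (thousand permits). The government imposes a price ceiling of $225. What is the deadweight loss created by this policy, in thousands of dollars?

0

In a free market, 474 - p = 3p - 366 gives the equilibrium p* = 210, q* = 264.
Since 225 is above p* = 210, the ceiling does not bind and the free-market outcome prevails.
Since the control does not bind, no trades are prevented and deadweight loss is zero.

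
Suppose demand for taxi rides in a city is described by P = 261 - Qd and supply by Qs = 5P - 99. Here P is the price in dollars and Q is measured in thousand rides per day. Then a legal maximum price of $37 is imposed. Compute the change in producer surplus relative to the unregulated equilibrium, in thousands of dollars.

-3300.5

Rearranging demand gives Qd = 261 - P. Without the control the market clears where 261 - P = 5P - 99, i.e. P* = 60 and Q* = 201.
Because the ceiling (37) lies below the market-clearing price, it is binding.
At P = 37: Qd = 261 - 37 = 224 and Qs = 5·37 - 99 = 86.
Producer surplus without the control is ½ · (60 - 19.8) · 201 = 4040.1.
With the ceiling, producers sell 86 units at 37, so PS = ½ · (37 - 19.8) · 86 = 739.6.
Change in producer surplus = 739.6 - 4040.1 = -3300.5.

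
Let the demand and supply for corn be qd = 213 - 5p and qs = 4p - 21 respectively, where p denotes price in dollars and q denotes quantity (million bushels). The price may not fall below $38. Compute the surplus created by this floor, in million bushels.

Setting quantity demanded equal to quantity supplied, 213 - 5p = 4p - 21, gives p* = 26 and q* = 83.
Because the floor (38) lies above the market-clearing price, it is binding.
At p = 38: qd = 213 - 5·38 = 23 and qs = 4·38 - 21 = 131.
Surplus = qs - qd = 131 - 23 = 108.

108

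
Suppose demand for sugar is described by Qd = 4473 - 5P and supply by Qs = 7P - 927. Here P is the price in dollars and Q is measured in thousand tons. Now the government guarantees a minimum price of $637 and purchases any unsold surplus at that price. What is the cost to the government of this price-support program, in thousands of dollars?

1429428

Setting quantity demanded equal to quantity supplied, 4473 - 5P = 7P - 927, gives P* = 450 and Q* = 2223.
Since 637 > 450, the floor is binding.
At P = 637: Qd = 4473 - 5·637 = 1288 and Qs = 7·637 - 927 = 3532.
Surplus = Qs - Qd = 2244.
Government expenditure = surplus × support price = 2244 × 637 = 1429428.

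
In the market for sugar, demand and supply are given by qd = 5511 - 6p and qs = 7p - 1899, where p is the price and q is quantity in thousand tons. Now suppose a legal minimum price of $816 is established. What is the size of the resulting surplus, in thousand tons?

Equilibrium: 5511 - 6p = 7p - 1899, so 7410 = 13p and p* = 570, q* = 2091.
Since 816 > 570, the floor is binding.
At p = 816: qd = 5511 - 6·816 = 615 and qs = 7·816 - 1899 = 3813.
Surplus = qs - qd = 3813 - 615 = 3198.

3198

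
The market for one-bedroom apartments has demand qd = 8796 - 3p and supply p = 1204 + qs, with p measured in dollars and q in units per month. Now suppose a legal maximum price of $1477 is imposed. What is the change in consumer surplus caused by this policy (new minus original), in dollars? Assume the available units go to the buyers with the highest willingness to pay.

Rearranging supply gives qs = p - 1204. Equilibrium: 8796 - 3p = p - 1204, so 10000 = 4p and p* = 2500, q* = 1296.
Since 1477 < 2500, the ceiling is binding.
At p = 1477: qd = 8796 - 3·1477 = 4365 and qs = 1477 - 1204 = 273.
Consumer surplus without the control is ½ · (2932 - 2500) · 1296 = 279936.
With the ceiling, 273 units are sold at 1477 (assume they go to the highest-value buyers). The demand price at q = 273 is 2841, so CS = ½ · [(2932 - 1477) + (2841 - 1477)] · 273 = 384793.5.
Change in consumer surplus = 384793.5 - 279936 = 104857.5.

104857.5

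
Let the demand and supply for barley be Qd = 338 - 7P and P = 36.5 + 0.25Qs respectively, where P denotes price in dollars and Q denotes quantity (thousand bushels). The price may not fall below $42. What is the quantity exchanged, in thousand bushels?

30

Rearranging supply gives Qs = 4P - 146. Without the control the market clears where 338 - 7P = 4P - 146, i.e. P* = 44 and Q* = 30.
Since 42 is below P* = 44, the floor does not bind and the free-market outcome prevails.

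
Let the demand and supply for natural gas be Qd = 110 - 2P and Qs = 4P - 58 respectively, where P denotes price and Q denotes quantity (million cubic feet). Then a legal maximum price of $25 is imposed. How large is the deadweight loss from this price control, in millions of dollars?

54

Without the control the market clears where 110 - 2P = 4P - 58, i.e. P* = 28 and Q* = 54.
Since 25 < 28, the ceiling is binding.
At P = 25: Qd = 110 - 2·25 = 60 and Qs = 4·25 - 58 = 42.
Quantity traded falls to 42. At Q = 42 the demand price is (110 - 42)/2 = 34 and the supply price is (58 + 42)/4 = 25.
Deadweight loss = ½ · (34 - 25) · (54 - 42) = ½ · 9 · 12 = 54.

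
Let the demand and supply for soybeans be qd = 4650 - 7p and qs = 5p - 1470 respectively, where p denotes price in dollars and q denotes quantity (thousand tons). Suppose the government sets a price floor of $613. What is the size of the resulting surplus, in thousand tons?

Setting quantity demanded equal to quantity supplied, 4650 - 7p = 5p - 1470, gives p* = 510 and q* = 1080.
Because the floor (613) lies above the market-clearing price, it is binding.
At p = 613: qd = 4650 - 7·613 = 359 and qs = 5·613 - 1470 = 1595.
Surplus = qs - qd = 1595 - 359 = 1236.

1236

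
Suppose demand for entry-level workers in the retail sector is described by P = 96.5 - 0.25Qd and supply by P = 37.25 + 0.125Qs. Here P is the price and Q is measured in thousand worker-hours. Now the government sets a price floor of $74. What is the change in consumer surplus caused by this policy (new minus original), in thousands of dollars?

-2108

Rearranging demand gives Qd = 386 - 4P; rearranging supply gives Qs = 8P - 298. In a free market, 386 - 4P = 8P - 298 gives the equilibrium P* = 57, Q* = 158.
Since 74 > 57, the floor is binding.
At P = 74: Qd = 386 - 4·74 = 90 and Qs = 8·74 - 298 = 294.
Consumer surplus without the control is ½ · (96.5 - 57) · 158 = 3120.5.
With the floor, consumers buy 90 units at 74, so CS = ½ · (96.5 - 74) · 90 = 1012.5.
Change in consumer surplus = 1012.5 - 3120.5 = -2108.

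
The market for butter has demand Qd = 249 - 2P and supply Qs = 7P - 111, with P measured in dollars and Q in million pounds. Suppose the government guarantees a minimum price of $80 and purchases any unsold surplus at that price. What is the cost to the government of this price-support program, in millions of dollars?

Without the control the market clears where 249 - 2P = 7P - 111, i.e. P* = 40 and Q* = 169.
The floor of 80 is above the equilibrium price 40, so it binds.
At P = 80: Qd = 249 - 2·80 = 89 and Qs = 7·80 - 111 = 449.
Surplus = Qs - Qd = 360.
Government expenditure = surplus × support price = 360 × 80 = 28800.

28800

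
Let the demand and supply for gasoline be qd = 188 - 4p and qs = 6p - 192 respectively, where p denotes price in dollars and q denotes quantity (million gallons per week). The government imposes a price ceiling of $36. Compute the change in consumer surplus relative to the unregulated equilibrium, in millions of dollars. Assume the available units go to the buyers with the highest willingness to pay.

Without the control the market clears where 188 - 4p = 6p - 192, i.e. p* = 38 and q* = 36.
Since 36 < 38, the ceiling is binding.
At p = 36: qd = 188 - 4·36 = 44 and qs = 6·36 - 192 = 24.
Consumer surplus without the control is ½ · (47 - 38) · 36 = 162.
With the ceiling, 24 units are sold at 36 (assume they go to the highest-value buyers). The demand price at q = 24 is 41, so CS = ½ · [(47 - 36) + (41 - 36)] · 24 = 192.
Change in consumer surplus = 192 - 162 = 30.

30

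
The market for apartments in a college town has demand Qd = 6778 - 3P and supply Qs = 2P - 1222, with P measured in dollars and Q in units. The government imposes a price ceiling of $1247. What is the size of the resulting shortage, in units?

1765

Equilibrium: 6778 - 3P = 2P - 1222, so 8000 = 5P and P* = 1600, Q* = 1978.
Since 1247 < 1600, the ceiling is binding.
At P = 1247: Qd = 6778 - 3·1247 = 3037 and Qs = 2·1247 - 1222 = 1272.
Shortage = Qd - Qs = 3037 - 1272 = 1765.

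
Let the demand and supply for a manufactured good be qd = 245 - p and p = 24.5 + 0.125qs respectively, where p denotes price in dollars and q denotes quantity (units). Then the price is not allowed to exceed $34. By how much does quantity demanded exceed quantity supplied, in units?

Rearranging supply gives qs = 8p - 196. In a free market, 245 - p = 8p - 196 gives the equilibrium p* = 49, q* = 196.
Because the ceiling (34) lies below the market-clearing price, it is binding.
At p = 34: qd = 245 - 34 = 211 and qs = 8·34 - 196 = 76.
Shortage = qd - qs = 211 - 76 = 135.

135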